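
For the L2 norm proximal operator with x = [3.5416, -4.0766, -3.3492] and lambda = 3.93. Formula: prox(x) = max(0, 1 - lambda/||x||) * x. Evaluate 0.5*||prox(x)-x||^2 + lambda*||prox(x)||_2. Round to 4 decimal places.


Step 1: Compute ||x||.
||x|| = 6.3544
Step 2: Compute scaling factor.
scale = max(0, 1 - 3.93/6.3544) = 0.3815
Step 3: prox(x) = [1.3512, -1.5554, -1.2778]
||prox(x)|| = 2.4244
Step 4: Proximal objective.
0.5*||prox-x||^2 = 7.7225
lambda*||prox|| = 9.5279
Total = 17.2504


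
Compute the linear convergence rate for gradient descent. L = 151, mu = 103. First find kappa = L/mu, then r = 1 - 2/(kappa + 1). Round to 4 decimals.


Step 1: Compute the condition number.
kappa = L/mu = 151/103 = 1.466
Step 2: Compute the convergence rate.
r = 1 - 2/(kappa + 1) = 1 - 2*mu/(L + mu) = (L - mu)/(L + mu) = 48/254 = 0.189


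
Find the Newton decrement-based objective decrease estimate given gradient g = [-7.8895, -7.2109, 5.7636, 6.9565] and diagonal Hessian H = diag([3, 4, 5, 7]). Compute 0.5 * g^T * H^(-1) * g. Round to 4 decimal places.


Step 1: H is diagonal, so H^(-1) * g = [-2.6298, -1.8027, 1.1527, 0.9938].
Step 2: g^T H^(-1) g = sum_i g_i^2 / H_ii
  = (-7.8895)^2/3 + (-7.2109)^2/4 + (5.7636)^2/5 + (6.9565)^2/7
  = 20.7481 + 12.9993 + 6.6438 + 6.9133 = 47.3044
Step 3: Objective decrease = 0.5 * g^T H^(-1) g = 23.6522


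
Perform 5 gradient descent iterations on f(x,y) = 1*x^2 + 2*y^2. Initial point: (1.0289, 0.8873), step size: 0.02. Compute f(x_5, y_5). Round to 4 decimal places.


Gradient descent on f(x,y) = 1*x^2 + 2*y^2.
Starting point: (1.0289, 0.8873), alpha = 0.02
Step 1: grad_x = 2*1*1.0289 = 2.0578, grad_y = 2*2*0.8873 = 3.5492
  x_1 = 1.0289 - 0.02*2.0578 = 0.9877
  y_1 = 0.8873 - 0.02*3.5492 = 0.8163
Step 2: grad_x = 2*1*0.9877 = 1.9755, grad_y = 2*2*0.8163 = 3.2653
  x_2 = 0.9877 - 0.02*1.9755 = 0.9482
  y_2 = 0.8163 - 0.02*3.2653 = 0.751
Step 3: grad_x = 2*1*0.9482 = 1.8965, grad_y = 2*2*0.751 = 3.004
  x_3 = 0.9482 - 0.02*1.8965 = 0.9103
  y_3 = 0.751 - 0.02*3.004 = 0.6909
Step 4: grad_x = 2*1*0.9103 = 1.8206, grad_y = 2*2*0.6909 = 2.7637
  x_4 = 0.9103 - 0.02*1.8206 = 0.8739
  y_4 = 0.6909 - 0.02*2.7637 = 0.6357
Step 5: grad_x = 2*1*0.8739 = 1.7478, grad_y = 2*2*0.6357 = 2.5426
  x_5 = 0.8739 - 0.02*1.7478 = 0.8389
  y_5 = 0.6357 - 0.02*2.5426 = 0.5848
f(0.8389, 0.5848) = 1*0.8389^2 + 2*0.5848^2 = 1.3878


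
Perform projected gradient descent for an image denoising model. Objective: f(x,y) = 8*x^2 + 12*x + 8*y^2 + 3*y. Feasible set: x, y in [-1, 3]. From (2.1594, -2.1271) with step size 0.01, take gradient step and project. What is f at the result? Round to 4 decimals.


Step 1: Compute gradient at (2.1594, -2.1271).
grad_x = 2*8*2.1594 + 12 = 46.5504
grad_y = 2*8*-2.1271 + 3 = -31.0336
Step 2: Gradient step.
x_raw = 2.1594 - 0.01*46.5504 = 1.6939
y_raw = -2.1271 - 0.01*-31.0336 = -1.8168
Step 3: Project onto [-1, 3].
x_proj = clip(1.6939) = 1.6939
y_proj = clip(-1.8168) = -1.0
Step 4: Evaluate f.
f(1.6939, -1.0) = 48.281


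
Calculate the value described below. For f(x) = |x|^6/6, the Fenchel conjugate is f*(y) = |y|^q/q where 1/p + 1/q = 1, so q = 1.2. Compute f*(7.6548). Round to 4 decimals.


The conjugate exponent q satisfies 1/p + 1/q = 1.
p = 6, so q = 6/(6 - 1) = 1.2
|y|^q = 7.6548^1.2 = 11.5006
f*(7.6548) = 11.5006 / 1.2 = 9.5838


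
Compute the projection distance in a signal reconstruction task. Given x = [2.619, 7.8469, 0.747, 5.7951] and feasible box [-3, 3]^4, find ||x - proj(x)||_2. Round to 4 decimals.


Project each component onto [-3, 3].
clip(2.619) = 2.619, clip(7.8469) = 3.0, clip(0.747) = 0.747, clip(5.7951) = 3.0
Projection = [2.619, 3.0, 0.747, 3.0]
Squared diffs: [0.0, 23.4924, 0.0, 7.8126]
Distance = sqrt(31.305) = 5.5951


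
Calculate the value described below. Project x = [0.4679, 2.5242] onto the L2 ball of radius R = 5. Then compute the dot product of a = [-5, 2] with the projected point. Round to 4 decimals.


Step 1: Compute ||x|| (intermediates to 6 decimals).
||x|| = sqrt(0.4679^2 + 2.5242^2) = 2.5672
Step 2: Project.
Since ||x|| <= R, proj = x (no scaling needed).
proj(x) = [0.4679, 2.5242]
Step 3: Dot product.
a^T * proj(x) = -5*0.4679 + 2*2.5242 = 2.7089


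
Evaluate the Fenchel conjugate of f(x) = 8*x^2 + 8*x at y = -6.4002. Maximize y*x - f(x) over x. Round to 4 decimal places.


f*(y) = sup_x {y*x - a*x^2 - b*x} = sup_x {(y-b)*x - a*x^2}
FOC: (y - b) - 2a*x = 0 => x* = (y - b)/(2a)
x* = (-6.4002 - 8)/(2*8) = -0.9
f*(-6.4002) = (y-b)^2/(4a) = (-6.4002 - 8)^2/(4*8)
= 207.3658/32 = 6.4802


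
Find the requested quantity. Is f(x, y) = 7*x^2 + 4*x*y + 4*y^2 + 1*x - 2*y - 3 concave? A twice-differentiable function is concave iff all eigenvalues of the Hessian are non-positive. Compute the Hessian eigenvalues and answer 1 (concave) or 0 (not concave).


The Hessian of f(x,y) = 7*x^2 + 4*x*y + 4*y^2 + 1*x - 2*y - 3 is:
H = [[14, 4], [4, 8]]
Trace = 14 + 8 = 22
Determinant = 14*8 - (4)^2 = 96
Discriminant = (22)^2 - 4*96 = 100.0
Eigenvalues: lambda_1 = 6.0, lambda_2 = 16.0
The function is not concave.

0


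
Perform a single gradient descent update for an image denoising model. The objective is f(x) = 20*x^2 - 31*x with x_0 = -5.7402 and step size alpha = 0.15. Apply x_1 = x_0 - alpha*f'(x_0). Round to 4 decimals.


We compute the gradient at x_0 and apply the update.
f'(x) = 40*x - 31
f'(-5.7402) = 40*-5.7402 - 31 = -260.608
x_1 = -5.7402 - 0.15*-260.608 = 33.351


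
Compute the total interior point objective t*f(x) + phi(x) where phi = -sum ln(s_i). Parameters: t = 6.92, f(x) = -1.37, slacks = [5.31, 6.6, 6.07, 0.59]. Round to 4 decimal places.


Step 1: Compute log-barrier.
ln values: [1.6696, 1.8871, 1.8034, -0.5276]
phi = -(1.6696 + 1.8871 + 1.8034 - 0.5276) = -4.8324
Step 2: Compute augmented objective.
t*f(x) = 6.92*-1.37 = -9.4804
Total = -9.4804 - 4.8324 = -14.3128


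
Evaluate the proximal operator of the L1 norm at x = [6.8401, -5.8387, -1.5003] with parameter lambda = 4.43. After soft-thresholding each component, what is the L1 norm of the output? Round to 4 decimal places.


Soft-thresholding with lambda = 4.43:
prox(6.8401) = sign(6.8401)*max(|6.8401| - 4.43, 0) = 2.4101
prox(-5.8387) = sign(-5.8387)*max(|-5.8387| - 4.43, 0) = -1.4087
prox(-1.5003) = sign(-1.5003)*max(|-1.5003| - 4.43, 0) = 0.0
prox(x) = [2.4101, -1.4087, 0.0]
||prox(x)||_1 = 2.4101 + 1.4087 + 0.0 = 3.8188


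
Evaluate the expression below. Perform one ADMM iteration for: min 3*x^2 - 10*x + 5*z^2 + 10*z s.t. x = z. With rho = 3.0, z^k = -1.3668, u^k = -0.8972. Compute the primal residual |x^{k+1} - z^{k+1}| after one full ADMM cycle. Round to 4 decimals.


ADMM iteration with rho = 3.0, z^k = -1.3668, u^k = -0.8972
Step 1: x-update.
Minimize 3*x^2 - 10*x + (3.0/2)*(x + 1.3668 - 0.8972)^2
FOC: (2*3 + 3.0)*x = 10 + 3.0*(-1.3668 + 0.8972)
x^{k+1} = 0.9546
Step 2: z-update.
Minimize 5*z^2 + 10*z + (3.0/2)*(0.9546 - z - 0.8972)^2
FOC: (2*5 + 3.0)*z = -10 + 3.0*(0.9546 - 0.8972)
z^{k+1} = -0.756
Step 3: u-update.
u^{k+1} = -0.8972 + 0.9546 + 0.756 = 0.8134
Step 4: Primal residual = |0.9546 + 0.756| = 1.7106


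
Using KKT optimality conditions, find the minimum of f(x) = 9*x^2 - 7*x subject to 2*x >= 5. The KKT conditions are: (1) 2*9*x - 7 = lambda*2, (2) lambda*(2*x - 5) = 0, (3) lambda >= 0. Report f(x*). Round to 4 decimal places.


Step 1: Try lambda = 0 (constraint inactive).
x_unc = 7/(2*9) = 0.3889
Check: 2*0.3889 = 0.7778 < 5 -- violated!
Step 2: Constraint must be active: 2*x = 5
x* = 5/2 = 2.5
lambda = (2*9*2.5 - 7)/2 = 19.0
Step 3: Compute optimal value.
f(x*) = 9*2.5^2 - 7*2.5 = 38.75


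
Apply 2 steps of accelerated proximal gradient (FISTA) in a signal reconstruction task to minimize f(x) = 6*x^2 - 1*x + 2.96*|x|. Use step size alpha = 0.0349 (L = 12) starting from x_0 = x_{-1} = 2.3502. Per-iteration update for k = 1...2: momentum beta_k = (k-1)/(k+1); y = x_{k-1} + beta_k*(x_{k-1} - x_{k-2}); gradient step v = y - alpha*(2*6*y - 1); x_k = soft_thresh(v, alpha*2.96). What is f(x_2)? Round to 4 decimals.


FISTA on f(x) = 6*x^2 - 1*x + 2.96*|x|
L = 12, alpha = 0.0349
Iteration 1: beta = 0.0, y = 2.3502 + 0.0*(2.3502 - 2.3502) = 2.3502
  grad(y) = 27.2024, v = y - alpha*grad = 1.4008
  prox(v) = soft_thresh(1.4008, 0.1033) = 1.2975
Iteration 2: beta = 0.3333, y = 1.2975 + 0.3333*(1.2975 - 2.3502) = 0.9466
  grad(y) = 10.3597, v = y - alpha*grad = 0.5851
  prox(v) = soft_thresh(0.5851, 0.1033) = 0.4818
f(x_2) = 6*0.4818^2 - 1*0.4818 + 2.96*|0.4818| = 2.337


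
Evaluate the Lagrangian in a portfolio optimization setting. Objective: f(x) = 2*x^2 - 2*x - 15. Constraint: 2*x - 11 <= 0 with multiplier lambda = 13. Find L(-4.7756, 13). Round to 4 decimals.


Step 1: Evaluate f(x).
f(-4.7756) = 2*(-4.7756)^2 - 2*(-4.7756) - 15 = 40.1639
Step 2: Evaluate g(x).
g(-4.7756) = 2*-4.7756 - 11 = -20.5512
Step 3: Compute Lagrangian.
L = 40.1639 + 13*-20.5512 = -227.0017


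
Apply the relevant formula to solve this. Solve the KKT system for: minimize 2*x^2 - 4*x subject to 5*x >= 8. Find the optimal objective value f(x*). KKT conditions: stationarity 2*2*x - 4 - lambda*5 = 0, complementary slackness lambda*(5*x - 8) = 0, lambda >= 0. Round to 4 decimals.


Step 1: Try lambda = 0 (constraint inactive).
x_unc = 4/(2*2) = 1.0
Check: 5*1.0 = 5.0 < 8 -- violated!
Step 2: Constraint must be active: 5*x = 8
x* = 8/5 = 1.6
lambda = (2*2*1.6 - 4)/5 = 0.48
Step 3: Compute optimal value.
f(x*) = 2*1.6^2 - 4*1.6 = -1.28


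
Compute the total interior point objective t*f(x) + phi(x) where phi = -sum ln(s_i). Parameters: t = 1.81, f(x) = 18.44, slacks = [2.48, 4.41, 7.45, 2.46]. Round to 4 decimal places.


Step 1: Compute log-barrier.
ln values: [0.9083, 1.4839, 2.0082, 0.9002]
phi = -(0.9083 + 1.4839 + 2.0082 + 0.9002) = -5.3005
Step 2: Compute augmented objective.
t*f(x) = 1.81*18.44 = 33.3764
Total = 33.3764 - 5.3005 = 28.0759


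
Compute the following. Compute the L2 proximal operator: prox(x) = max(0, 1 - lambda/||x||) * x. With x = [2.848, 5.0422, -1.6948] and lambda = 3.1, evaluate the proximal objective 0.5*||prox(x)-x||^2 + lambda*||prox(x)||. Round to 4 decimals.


Step 1: Compute ||x||.
||x|| = 6.0338
Step 2: Compute scaling factor.
scale = max(0, 1 - 3.1/6.0338) = 0.4862
Step 3: prox(x) = [1.3848, 2.4517, -0.8241]
||prox(x)|| = 2.9338
Step 4: Proximal objective.
0.5*||prox-x||^2 = 4.805
lambda*||prox|| = 9.0948
Total = 13.8999


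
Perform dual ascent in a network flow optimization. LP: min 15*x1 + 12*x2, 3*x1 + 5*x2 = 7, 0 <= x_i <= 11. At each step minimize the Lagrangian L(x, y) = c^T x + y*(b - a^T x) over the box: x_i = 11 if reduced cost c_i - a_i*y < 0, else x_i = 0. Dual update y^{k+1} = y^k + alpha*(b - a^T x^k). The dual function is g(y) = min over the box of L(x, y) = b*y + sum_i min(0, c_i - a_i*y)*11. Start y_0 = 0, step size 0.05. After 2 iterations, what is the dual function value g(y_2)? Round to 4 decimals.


Dual ascent for LP: min 15*x1 + 12*x2, 3*x1 + 5*x2 = 7, 0 <= x_i <= 11
Step 1: y^k = 0.0, reduced costs: (15.0, 12.0)
  x^k = (0.0, 0.0), subgradient = b - a^T x = 7.0
  y^{k+1} = 0.0 + 0.05*7.0 = 0.35
Step 2: y^k = 0.35, reduced costs: (13.95, 10.25)
  x^k = (0.0, 0.0), subgradient = b - a^T x = 7.0
  y^{k+1} = 0.35 + 0.05*7.0 = 0.7
Dual objective at y_2 = 0.7: reduced costs (12.9, 8.5), box minimizer x = (0.0, 0.0)
g(y_2) = b*y + (c1 - a1*y)*x1 + (c2 - a2*y)*x2 = 7*0.7 + 12.9*0.0 + 8.5*0.0 = 4.9 + 0.0 + 0.0 = 4.9


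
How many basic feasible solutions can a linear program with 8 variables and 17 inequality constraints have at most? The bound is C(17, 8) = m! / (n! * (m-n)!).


Each vertex corresponds to some choice of n active constraints out of m, so the number of vertices is at most C(m, n) = m! / (n!(m-n)!).
m = 17, n = 8
Numerator: 17 * 16 * 15 * 14 * 13 * 12 * 11 * 10
Denominator: 8! = 40320
C(17, 8) = 24310


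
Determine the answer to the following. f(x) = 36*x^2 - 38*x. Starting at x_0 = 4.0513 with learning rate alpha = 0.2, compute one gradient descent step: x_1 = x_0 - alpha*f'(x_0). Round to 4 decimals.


We compute the gradient at x_0 and apply the update.
f'(x) = 72*x - 38
f'(4.0513) = 72*4.0513 - 38 = 253.6936
x_1 = 4.0513 - 0.2*253.6936 = -46.6874


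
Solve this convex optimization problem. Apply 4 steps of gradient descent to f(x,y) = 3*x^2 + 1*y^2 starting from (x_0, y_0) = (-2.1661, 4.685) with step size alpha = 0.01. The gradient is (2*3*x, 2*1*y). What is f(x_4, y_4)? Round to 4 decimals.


Gradient descent on f(x,y) = 3*x^2 + 1*y^2.
Starting point: (-2.1661, 4.685), alpha = 0.01
Step 1: grad_x = 2*3*-2.1661 = -12.9966, grad_y = 2*1*4.685 = 9.37
  x_1 = -2.1661 - 0.01*-12.9966 = -2.0361
  y_1 = 4.685 - 0.01*9.37 = 4.5913
Step 2: grad_x = 2*3*-2.0361 = -12.2168, grad_y = 2*1*4.5913 = 9.1826
  x_2 = -2.0361 - 0.01*-12.2168 = -1.914
  y_2 = 4.5913 - 0.01*9.1826 = 4.4995
Step 3: grad_x = 2*3*-1.914 = -11.4838, grad_y = 2*1*4.4995 = 8.9989
  x_3 = -1.914 - 0.01*-11.4838 = -1.7991
  y_3 = 4.4995 - 0.01*8.9989 = 4.4095
Step 4: grad_x = 2*3*-1.7991 = -10.7948, grad_y = 2*1*4.4095 = 8.819
  x_4 = -1.7991 - 0.01*-10.7948 = -1.6912
  y_4 = 4.4095 - 0.01*8.819 = 4.3213
f(-1.6912, 4.3213) = 3*(-1.6912)^2 + 1*4.3213^2 = 27.2539


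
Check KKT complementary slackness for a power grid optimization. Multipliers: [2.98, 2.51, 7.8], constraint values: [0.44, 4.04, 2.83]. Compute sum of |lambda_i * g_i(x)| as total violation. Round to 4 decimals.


KKT complementary slackness check:
lambda_1 * g_1 = 2.98 * 0.44 = 1.3112
lambda_2 * g_2 = 2.51 * 4.04 = 10.1404
lambda_3 * g_3 = 7.8 * 2.83 = 22.074
Total violation = 1.3112 + 10.1404 + 22.074 = 33.5256


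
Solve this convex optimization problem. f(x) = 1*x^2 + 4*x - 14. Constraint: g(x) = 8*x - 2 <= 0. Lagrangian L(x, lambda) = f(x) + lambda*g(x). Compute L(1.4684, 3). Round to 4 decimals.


Step 1: Evaluate f(x).
f(1.4684) = 1*1.4684^2 + 4*1.4684 - 14 = -5.9702
Step 2: Evaluate g(x).
g(1.4684) = 8*1.4684 - 2 = 9.7472
Step 3: Compute Lagrangian.
L = -5.9702 + 3*9.7472 = 23.2714


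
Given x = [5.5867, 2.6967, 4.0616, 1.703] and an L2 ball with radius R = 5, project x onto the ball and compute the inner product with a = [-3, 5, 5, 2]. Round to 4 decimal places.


Step 1: Compute ||x|| (intermediates to 6 decimals).
||x|| = sqrt(5.5867^2 + 2.6967^2 + 4.0616^2 + 1.703^2) = 7.607905
Step 2: Project.
Since ||x|| > R, scale = R/||x|| = 5/7.607905 = 0.657211, proj(x) = scale * x
proj(x) = [3.671641, 1.772301, 2.669328, 1.11923]
Step 3: Dot product.
a^T * proj(x) = -3*3.671641 + 5*1.772301 + 5*2.669328 + 2*1.11923 = 13.4317


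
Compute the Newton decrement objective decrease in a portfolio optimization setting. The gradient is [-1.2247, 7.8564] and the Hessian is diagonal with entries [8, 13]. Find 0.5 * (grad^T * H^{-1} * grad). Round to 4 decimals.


Step 1: H is diagonal, so H^(-1) * g = [-0.1531, 0.6043].
Step 2: g^T H^(-1) g = sum_i g_i^2 / H_ii
  = (-1.2247)^2/8 + (7.8564)^2/13
  = 0.1875 + 4.7479 = 4.9354
Step 3: Objective decrease = 0.5 * g^T H^(-1) g = 2.4677


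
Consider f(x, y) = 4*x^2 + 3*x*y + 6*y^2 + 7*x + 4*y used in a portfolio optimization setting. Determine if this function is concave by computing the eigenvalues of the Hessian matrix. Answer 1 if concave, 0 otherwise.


The Hessian of f(x,y) = 4*x^2 + 3*x*y + 6*y^2 + 7*x + 4*y is:
H = [[8, 3], [3, 12]]
Trace = 8 + 12 = 20
Determinant = 8*12 - (3)^2 = 87
Discriminant = (20)^2 - 4*87 = 52.0
Eigenvalues: lambda_1 = 6.3944, lambda_2 = 13.6056
The function is not concave.

0


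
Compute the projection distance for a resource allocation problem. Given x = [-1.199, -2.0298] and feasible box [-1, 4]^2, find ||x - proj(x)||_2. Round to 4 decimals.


Project each component onto [-1, 4].
clip(-1.199) = -1.0, clip(-2.0298) = -1.0
Projection = [-1.0, -1.0]
Squared diffs: [0.0396, 1.0605]
Distance = sqrt(1.1001) = 1.0489


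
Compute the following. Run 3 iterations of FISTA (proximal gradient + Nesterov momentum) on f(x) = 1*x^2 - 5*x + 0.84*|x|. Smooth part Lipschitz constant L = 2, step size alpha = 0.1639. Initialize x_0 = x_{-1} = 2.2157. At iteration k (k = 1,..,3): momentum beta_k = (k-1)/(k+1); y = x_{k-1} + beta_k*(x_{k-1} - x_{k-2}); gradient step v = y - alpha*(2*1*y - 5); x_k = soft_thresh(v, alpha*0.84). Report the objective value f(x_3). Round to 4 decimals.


FISTA on f(x) = 1*x^2 - 5*x + 0.84*|x|
L = 2, alpha = 0.1639
Iteration 1: beta = 0.0, y = 2.2157 + 0.0*(2.2157 - 2.2157) = 2.2157
  grad(y) = -0.5686, v = y - alpha*grad = 2.3089
  prox(v) = soft_thresh(2.3089, 0.1377) = 2.1712
Iteration 2: beta = 0.3333, y = 2.1712 + 0.3333*(2.1712 - 2.2157) = 2.1564
  grad(y) = -0.6872, v = y - alpha*grad = 2.269
  prox(v) = soft_thresh(2.269, 0.1377) = 2.1313
Iteration 3: beta = 0.5, y = 2.1313 + 0.5*(2.1313 - 2.1712) = 2.1114
  grad(y) = -0.7772, v = y - alpha*grad = 2.2388
  prox(v) = soft_thresh(2.2388, 0.1377) = 2.1011
f(x_3) = 1*2.1011^2 - 5*2.1011 + 0.84*|2.1011| = -4.326


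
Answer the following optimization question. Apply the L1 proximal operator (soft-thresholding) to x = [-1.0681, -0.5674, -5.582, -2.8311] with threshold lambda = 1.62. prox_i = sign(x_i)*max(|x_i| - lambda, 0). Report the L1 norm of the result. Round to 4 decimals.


Soft-thresholding with lambda = 1.62:
prox(-1.0681) = sign(-1.0681)*max(|-1.0681| - 1.62, 0) = 0.0
prox(-0.5674) = sign(-0.5674)*max(|-0.5674| - 1.62, 0) = 0.0
prox(-5.582) = sign(-5.582)*max(|-5.582| - 1.62, 0) = -3.962
prox(-2.8311) = sign(-2.8311)*max(|-2.8311| - 1.62, 0) = -1.2111
prox(x) = [0.0, 0.0, -3.962, -1.2111]
||prox(x)||_1 = 0.0 + 0.0 + 3.962 + 1.2111 = 5.1731


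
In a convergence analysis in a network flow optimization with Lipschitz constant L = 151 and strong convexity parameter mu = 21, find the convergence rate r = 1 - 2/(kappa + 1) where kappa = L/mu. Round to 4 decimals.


Step 1: Compute the condition number.
kappa = L/mu = 151/21 = 7.1905
Step 2: Compute the convergence rate.
r = 1 - 2/(kappa + 1) = 1 - 2*mu/(L + mu) = (L - mu)/(L + mu) = 130/172 = 0.7558


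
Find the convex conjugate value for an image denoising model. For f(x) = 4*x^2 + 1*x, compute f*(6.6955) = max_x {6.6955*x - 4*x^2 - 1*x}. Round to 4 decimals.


f*(y) = sup_x {y*x - a*x^2 - b*x} = sup_x {(y-b)*x - a*x^2}
FOC: (y - b) - 2a*x = 0 => x* = (y - b)/(2a)
x* = (6.6955 - 1)/(2*4) = 0.7119
f*(6.6955) = (y-b)^2/(4a) = (6.6955 - 1)^2/(4*4)
= 32.4387/16 = 2.0274


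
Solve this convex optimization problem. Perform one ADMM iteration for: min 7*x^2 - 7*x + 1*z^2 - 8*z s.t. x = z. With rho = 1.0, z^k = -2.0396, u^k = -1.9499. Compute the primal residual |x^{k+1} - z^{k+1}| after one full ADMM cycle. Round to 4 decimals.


ADMM iteration with rho = 1.0, z^k = -2.0396, u^k = -1.9499
Step 1: x-update.
Minimize 7*x^2 - 7*x + (1.0/2)*(x + 2.0396 - 1.9499)^2
FOC: (2*7 + 1.0)*x = 7 + 1.0*(-2.0396 + 1.9499)
x^{k+1} = 0.4607
Step 2: z-update.
Minimize 1*z^2 - 8*z + (1.0/2)*(0.4607 - z - 1.9499)^2
FOC: (2*1 + 1.0)*z = 8 + 1.0*(0.4607 - 1.9499)
z^{k+1} = 2.1703
Step 3: u-update.
u^{k+1} = -1.9499 + 0.4607 - 2.1703 = -3.6595
Step 4: Primal residual = |0.4607 - 2.1703| = 1.7096


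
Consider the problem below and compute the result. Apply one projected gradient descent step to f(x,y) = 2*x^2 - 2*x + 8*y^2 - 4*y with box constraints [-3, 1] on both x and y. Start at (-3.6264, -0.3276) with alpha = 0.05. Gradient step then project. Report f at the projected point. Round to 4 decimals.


Step 1: Compute gradient at (-3.6264, -0.3276).
grad_x = 2*2*-3.6264 - 2 = -16.5056
grad_y = 2*8*-0.3276 - 4 = -9.2416
Step 2: Gradient step.
x_raw = -3.6264 - 0.05*-16.5056 = -2.8011
y_raw = -0.3276 - 0.05*-9.2416 = 0.1345
Step 3: Project onto [-3, 1].
x_proj = clip(-2.8011) = -2.8011
y_proj = clip(0.1345) = 0.1345
Step 4: Evaluate f.
f(-2.8011, 0.1345) = 20.9015


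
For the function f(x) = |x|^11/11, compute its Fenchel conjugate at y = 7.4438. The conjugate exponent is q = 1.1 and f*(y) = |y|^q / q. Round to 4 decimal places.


The conjugate exponent q satisfies 1/p + 1/q = 1.
p = 11, so q = 11/(11 - 1) = 1.1
|y|^q = 7.4438^1.1 = 9.0986
f*(7.4438) = 9.0986 / 1.1 = 8.2714


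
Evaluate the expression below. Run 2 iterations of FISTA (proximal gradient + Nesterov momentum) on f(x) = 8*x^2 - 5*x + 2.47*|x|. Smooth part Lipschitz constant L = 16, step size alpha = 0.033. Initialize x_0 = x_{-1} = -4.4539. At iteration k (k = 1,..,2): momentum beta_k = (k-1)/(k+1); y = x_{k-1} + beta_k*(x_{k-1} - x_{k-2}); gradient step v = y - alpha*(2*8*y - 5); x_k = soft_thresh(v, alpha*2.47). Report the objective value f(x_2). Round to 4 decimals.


FISTA on f(x) = 8*x^2 - 5*x + 2.47*|x|
L = 16, alpha = 0.033
Iteration 1: beta = 0.0, y = -4.4539 + 0.0*(-4.4539 + 4.4539) = -4.4539
  grad(y) = -76.2624, v = y - alpha*grad = -1.9372
  prox(v) = soft_thresh(-1.9372, 0.0815) = -1.8557
Iteration 2: beta = 0.3333, y = -1.8557 + 0.3333*(-1.8557 + 4.4539) = -0.9897
  grad(y) = -20.8348, v = y - alpha*grad = -0.3021
  prox(v) = soft_thresh(-0.3021, 0.0815) = -0.2206
f(x_2) = 8*(-0.2206)^2 - 5*(-0.2206) + 2.47*|-0.2206| = 2.0374


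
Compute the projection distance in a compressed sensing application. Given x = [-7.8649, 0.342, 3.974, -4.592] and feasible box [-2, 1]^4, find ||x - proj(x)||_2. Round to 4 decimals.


Project each component onto [-2, 1].
clip(-7.8649) = -2.0, clip(0.342) = 0.342, clip(3.974) = 1.0, clip(-4.592) = -2.0
Projection = [-2.0, 0.342, 1.0, -2.0]
Squared diffs: [34.3971, 0.0, 8.8447, 6.7185]
Distance = sqrt(49.9603) = 7.0683


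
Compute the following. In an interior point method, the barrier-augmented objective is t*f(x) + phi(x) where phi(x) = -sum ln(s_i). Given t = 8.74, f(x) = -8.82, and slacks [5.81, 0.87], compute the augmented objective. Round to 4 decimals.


Step 1: Compute log-barrier.
ln values: [1.7596, -0.1393]
phi = -(1.7596 - 0.1393) = -1.6203
Step 2: Compute augmented objective.
t*f(x) = 8.74*-8.82 = -77.0868
Total = -77.0868 - 1.6203 = -78.7071


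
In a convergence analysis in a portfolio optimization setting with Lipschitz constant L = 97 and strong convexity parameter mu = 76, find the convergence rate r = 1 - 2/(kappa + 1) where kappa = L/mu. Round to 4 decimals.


Step 1: Compute the condition number.
kappa = L/mu = 97/76 = 1.2763
Step 2: Compute the convergence rate.
r = 1 - 2/(kappa + 1) = 1 - 2*mu/(L + mu) = (L - mu)/(L + mu) = 21/173 = 0.1214


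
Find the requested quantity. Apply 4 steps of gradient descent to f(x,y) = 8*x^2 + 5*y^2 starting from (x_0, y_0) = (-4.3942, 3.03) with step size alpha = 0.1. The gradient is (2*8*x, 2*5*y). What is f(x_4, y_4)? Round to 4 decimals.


Gradient descent on f(x,y) = 8*x^2 + 5*y^2.
Starting point: (-4.3942, 3.03), alpha = 0.1
Step 1: grad_x = 2*8*-4.3942 = -70.3072, grad_y = 2*5*3.03 = 30.3
  x_1 = -4.3942 - 0.1*-70.3072 = 2.6365
  y_1 = 3.03 - 0.1*30.3 = 0.0
Step 2: grad_x = 2*8*2.6365 = 42.1843, grad_y = 2*5*0.0 = 0.0
  x_2 = 2.6365 - 0.1*42.1843 = -1.5819
  y_2 = 0.0 - 0.1*0.0 = 0.0
Step 3: grad_x = 2*8*-1.5819 = -25.3106, grad_y = 2*5*0.0 = 0.0
  x_3 = -1.5819 - 0.1*-25.3106 = 0.9491
  y_3 = 0.0 - 0.1*0.0 = 0.0
Step 4: grad_x = 2*8*0.9491 = 15.1864, grad_y = 2*5*0.0 = 0.0
  x_4 = 0.9491 - 0.1*15.1864 = -0.5695
  y_4 = 0.0 - 0.1*0.0 = 0.0
f(-0.5695, 0.0) = 8*(-0.5695)^2 + 5*0.0^2 = 2.5945


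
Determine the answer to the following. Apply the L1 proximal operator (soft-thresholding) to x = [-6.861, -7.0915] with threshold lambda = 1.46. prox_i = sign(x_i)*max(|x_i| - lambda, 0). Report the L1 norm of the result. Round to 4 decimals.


Soft-thresholding with lambda = 1.46:
prox(-6.861) = sign(-6.861)*max(|-6.861| - 1.46, 0) = -5.401
prox(-7.0915) = sign(-7.0915)*max(|-7.0915| - 1.46, 0) = -5.6315
prox(x) = [-5.401, -5.6315]
||prox(x)||_1 = 5.401 + 5.6315 = 11.0325


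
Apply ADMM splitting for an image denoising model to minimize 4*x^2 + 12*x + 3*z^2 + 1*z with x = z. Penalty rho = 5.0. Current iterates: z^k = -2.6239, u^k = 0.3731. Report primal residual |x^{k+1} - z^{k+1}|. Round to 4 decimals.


ADMM iteration with rho = 5.0, z^k = -2.6239, u^k = 0.3731
Step 1: x-update.
Minimize 4*x^2 + 12*x + (5.0/2)*(x + 2.6239 + 0.3731)^2
FOC: (2*4 + 5.0)*x = -12 + 5.0*(-2.6239 - 0.3731)
x^{k+1} = -2.0758
Step 2: z-update.
Minimize 3*z^2 + 1*z + (5.0/2)*(-2.0758 - z + 0.3731)^2
FOC: (2*3 + 5.0)*z = -1 + 5.0*(-2.0758 + 0.3731)
z^{k+1} = -0.8648
Step 3: u-update.
u^{k+1} = 0.3731 - 2.0758 + 0.8648 = -0.8378
Step 4: Primal residual = |-2.0758 + 0.8648| = 1.2109


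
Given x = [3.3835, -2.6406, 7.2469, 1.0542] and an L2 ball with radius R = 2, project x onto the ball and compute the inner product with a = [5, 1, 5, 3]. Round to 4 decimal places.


Step 1: Compute ||x|| (intermediates to 6 decimals).
||x|| = sqrt(3.3835^2 + (-2.6406)^2 + 7.2469^2 + 1.0542^2) = 8.488212
Step 2: Project.
Since ||x|| > R, scale = R/||x|| = 2/8.488212 = 0.235621, proj(x) = scale * x
proj(x) = [0.797224, -0.622181, 1.707522, 0.248392]
Step 3: Dot product.
a^T * proj(x) = 5*0.797224 + 1*(-0.622181) + 5*1.707522 + 3*0.248392 = 12.6467


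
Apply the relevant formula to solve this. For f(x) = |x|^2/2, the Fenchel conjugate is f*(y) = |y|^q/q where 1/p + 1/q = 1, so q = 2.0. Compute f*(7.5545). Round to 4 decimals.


The conjugate exponent q satisfies 1/p + 1/q = 1.
p = 2, so q = 2/(2 - 1) = 2.0
|y|^q = 7.5545^2.0 = 57.0705
f*(7.5545) = 57.0705 / 2.0 = 28.5352


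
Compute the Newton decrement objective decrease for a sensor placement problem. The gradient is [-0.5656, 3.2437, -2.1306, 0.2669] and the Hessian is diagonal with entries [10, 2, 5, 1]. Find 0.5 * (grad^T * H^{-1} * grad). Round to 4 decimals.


Step 1: H is diagonal, so H^(-1) * g = [-0.0566, 1.6219, -0.4261, 0.2669].
Step 2: g^T H^(-1) g = sum_i g_i^2 / H_ii
  = (-0.5656)^2/10 + (3.2437)^2/2 + (-2.1306)^2/5 + (0.2669)^2/1
  = 0.032 + 5.2608 + 0.9079 + 0.0712 = 6.2719
Step 3: Objective decrease = 0.5 * g^T H^(-1) g = 3.136


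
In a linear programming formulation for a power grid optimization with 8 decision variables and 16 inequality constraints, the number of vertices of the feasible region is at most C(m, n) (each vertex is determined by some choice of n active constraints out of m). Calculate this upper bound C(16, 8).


Each vertex corresponds to some choice of n active constraints out of m, so the number of vertices is at most C(m, n) = m! / (n!(m-n)!).
m = 16, n = 8
Numerator: 16 * 15 * 14 * 13 * 12 * 11 * 10 * 9
Denominator: 8! = 40320
C(16, 8) = 12870


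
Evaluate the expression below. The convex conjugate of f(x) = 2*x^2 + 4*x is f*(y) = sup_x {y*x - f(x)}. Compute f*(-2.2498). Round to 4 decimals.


f*(y) = sup_x {y*x - a*x^2 - b*x} = sup_x {(y-b)*x - a*x^2}
FOC: (y - b) - 2a*x = 0 => x* = (y - b)/(2a)
x* = (-2.2498 - 4)/(2*2) = -1.5625
f*(-2.2498) = (y-b)^2/(4a) = (-2.2498 - 4)^2/(4*2)
= 39.06/8 = 4.8825


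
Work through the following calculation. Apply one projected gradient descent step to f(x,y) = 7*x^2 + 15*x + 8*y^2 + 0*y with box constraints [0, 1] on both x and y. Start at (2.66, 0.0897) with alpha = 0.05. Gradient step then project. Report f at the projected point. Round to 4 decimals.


Step 1: Compute gradient at (2.66, 0.0897).
grad_x = 2*7*2.66 + 15 = 52.24
grad_y = 2*8*0.0897 + 0 = 1.4352
Step 2: Gradient step.
x_raw = 2.66 - 0.05*52.24 = 0.048
y_raw = 0.0897 - 0.05*1.4352 = 0.0179
Step 3: Project onto [0, 1].
x_proj = clip(0.048) = 0.048
y_proj = clip(0.0179) = 0.0179
Step 4: Evaluate f.
f(0.048, 0.0179) = 0.7387


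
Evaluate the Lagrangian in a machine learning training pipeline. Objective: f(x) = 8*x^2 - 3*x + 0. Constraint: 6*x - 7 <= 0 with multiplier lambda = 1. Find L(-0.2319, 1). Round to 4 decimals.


Step 1: Evaluate f(x).
f(-0.2319) = 8*(-0.2319)^2 - 3*(-0.2319) + 0 = 1.1259
Step 2: Evaluate g(x).
g(-0.2319) = 6*-0.2319 - 7 = -8.3914
Step 3: Compute Lagrangian.
L = 1.1259 + 1*-8.3914 = -7.2655


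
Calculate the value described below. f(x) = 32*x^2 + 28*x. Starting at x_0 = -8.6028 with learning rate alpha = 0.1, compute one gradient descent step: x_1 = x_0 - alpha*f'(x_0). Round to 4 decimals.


We compute the gradient at x_0 and apply the update.
f'(x) = 64*x + 28
f'(-8.6028) = 64*-8.6028 + 28 = -522.5792
x_1 = -8.6028 - 0.1*-522.5792 = 43.6551


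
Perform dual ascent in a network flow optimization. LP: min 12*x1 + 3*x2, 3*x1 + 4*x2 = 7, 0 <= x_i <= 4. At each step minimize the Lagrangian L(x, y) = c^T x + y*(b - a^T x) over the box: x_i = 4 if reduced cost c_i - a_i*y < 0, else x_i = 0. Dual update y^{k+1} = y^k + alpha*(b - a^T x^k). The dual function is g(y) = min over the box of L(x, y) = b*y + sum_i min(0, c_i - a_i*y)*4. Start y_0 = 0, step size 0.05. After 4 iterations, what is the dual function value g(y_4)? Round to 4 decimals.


Dual ascent for LP: min 12*x1 + 3*x2, 3*x1 + 4*x2 = 7, 0 <= x_i <= 4
Step 1: y^k = 0.0, reduced costs: (12.0, 3.0)
  x^k = (0.0, 0.0), subgradient = b - a^T x = 7.0
  y^{k+1} = 0.0 + 0.05*7.0 = 0.35
Step 2: y^k = 0.35, reduced costs: (10.95, 1.6)
  x^k = (0.0, 0.0), subgradient = b - a^T x = 7.0
  y^{k+1} = 0.35 + 0.05*7.0 = 0.7
Step 3: y^k = 0.7, reduced costs: (9.9, 0.2)
  x^k = (0.0, 0.0), subgradient = b - a^T x = 7.0
  y^{k+1} = 0.7 + 0.05*7.0 = 1.05
Step 4: y^k = 1.05, reduced costs: (8.85, -1.2)
  x^k = (0.0, 4.0), subgradient = b - a^T x = -9.0
  y^{k+1} = 1.05 + 0.05*-9.0 = 0.6
Dual objective at y_4 = 0.6: reduced costs (10.2, 0.6), box minimizer x = (0.0, 0.0)
g(y_4) = b*y + (c1 - a1*y)*x1 + (c2 - a2*y)*x2 = 7*0.6 + 10.2*0.0 + 0.6*0.0 = 4.2 + 0.0 + 0.0 = 4.2


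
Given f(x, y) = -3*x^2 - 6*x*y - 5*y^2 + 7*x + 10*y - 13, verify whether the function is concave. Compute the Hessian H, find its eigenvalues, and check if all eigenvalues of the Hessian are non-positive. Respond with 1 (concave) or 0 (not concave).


The Hessian of f(x,y) = -3*x^2 - 6*x*y - 5*y^2 + 7*x + 10*y - 13 is:
H = [[-6, -6], [-6, -10]]
Trace = -6 - 10 = -16
Determinant = -6*-10 - (-6)^2 = 24
Discriminant = (-16)^2 - 4*24 = 160.0
Eigenvalues: lambda_1 = -14.3246, lambda_2 = -1.6754
The function is concave.

1


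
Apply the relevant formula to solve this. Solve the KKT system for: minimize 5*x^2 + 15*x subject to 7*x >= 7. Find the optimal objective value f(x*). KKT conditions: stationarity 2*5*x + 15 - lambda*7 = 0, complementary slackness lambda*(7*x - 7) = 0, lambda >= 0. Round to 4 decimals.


Step 1: Try lambda = 0 (constraint inactive).
x_unc = -15/(2*5) = -1.5
Check: 7*-1.5 = -10.5 < 7 -- violated!
Step 2: Constraint must be active: 7*x = 7
x* = 7/7 = 1.0
lambda = (2*5*1.0 + 15)/7 = 3.5714
Step 3: Compute optimal value.
f(x*) = 5*1.0^2 + 15*1.0 = 20.0


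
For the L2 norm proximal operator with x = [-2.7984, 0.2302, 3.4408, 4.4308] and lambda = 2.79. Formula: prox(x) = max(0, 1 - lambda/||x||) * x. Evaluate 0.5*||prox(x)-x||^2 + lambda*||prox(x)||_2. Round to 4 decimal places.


Step 1: Compute ||x||.
||x|| = 6.2734
Step 2: Compute scaling factor.
scale = max(0, 1 - 2.79/6.2734) = 0.5553
Step 3: prox(x) = [-1.5538, 0.1278, 1.9105, 2.4603]
||prox(x)|| = 3.4834
Step 4: Proximal objective.
0.5*||prox-x||^2 = 3.8921
lambda*||prox|| = 9.7187
Total = 13.6106


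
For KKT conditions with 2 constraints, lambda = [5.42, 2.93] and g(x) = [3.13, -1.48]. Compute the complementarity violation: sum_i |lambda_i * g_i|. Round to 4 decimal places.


KKT complementary slackness check:
lambda_1 * g_1 = 5.42 * 3.13 = 16.9646
lambda_2 * g_2 = 2.93 * -1.48 = -4.3364
Total violation = 16.9646 + 4.3364 = 21.301


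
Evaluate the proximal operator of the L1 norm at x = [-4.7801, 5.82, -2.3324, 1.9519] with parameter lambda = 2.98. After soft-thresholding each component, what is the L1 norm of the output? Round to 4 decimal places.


Soft-thresholding with lambda = 2.98:
prox(-4.7801) = sign(-4.7801)*max(|-4.7801| - 2.98, 0) = -1.8001
prox(5.82) = sign(5.82)*max(|5.82| - 2.98, 0) = 2.84
prox(-2.3324) = sign(-2.3324)*max(|-2.3324| - 2.98, 0) = 0.0
prox(1.9519) = sign(1.9519)*max(|1.9519| - 2.98, 0) = 0.0
prox(x) = [-1.8001, 2.84, 0.0, 0.0]
||prox(x)||_1 = 1.8001 + 2.84 + 0.0 + 0.0 = 4.6401


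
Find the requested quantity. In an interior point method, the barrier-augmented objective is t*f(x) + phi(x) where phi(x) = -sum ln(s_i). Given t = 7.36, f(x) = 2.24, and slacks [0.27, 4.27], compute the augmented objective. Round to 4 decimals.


Step 1: Compute log-barrier.
ln values: [-1.3093, 1.4516]
phi = -(-1.3093 + 1.4516) = -0.1423
Step 2: Compute augmented objective.
t*f(x) = 7.36*2.24 = 16.4864
Total = 16.4864 - 0.1423 = 16.3441


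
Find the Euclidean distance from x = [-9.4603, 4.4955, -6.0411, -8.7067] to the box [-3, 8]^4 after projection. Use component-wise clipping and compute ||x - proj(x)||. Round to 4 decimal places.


Project each component onto [-3, 8].
clip(-9.4603) = -3.0, clip(4.4955) = 4.4955, clip(-6.0411) = -3.0, clip(-8.7067) = -3.0
Projection = [-3.0, 4.4955, -3.0, -3.0]
Squared diffs: [41.7355, 0.0, 9.2483, 32.5664]
Distance = sqrt(83.5502) = 9.1406


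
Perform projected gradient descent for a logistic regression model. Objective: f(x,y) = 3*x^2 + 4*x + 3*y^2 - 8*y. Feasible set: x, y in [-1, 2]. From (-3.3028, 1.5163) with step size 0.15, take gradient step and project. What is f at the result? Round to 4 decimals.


Step 1: Compute gradient at (-3.3028, 1.5163).
grad_x = 2*3*-3.3028 + 4 = -15.8168
grad_y = 2*3*1.5163 - 8 = 1.0978
Step 2: Gradient step.
x_raw = -3.3028 - 0.15*-15.8168 = -0.9303
y_raw = 1.5163 - 0.15*1.0978 = 1.3516
Step 3: Project onto [-1, 2].
x_proj = clip(-0.9303) = -0.9303
y_proj = clip(1.3516) = 1.3516
Step 4: Evaluate f.
f(-0.9303, 1.3516) = -6.4572


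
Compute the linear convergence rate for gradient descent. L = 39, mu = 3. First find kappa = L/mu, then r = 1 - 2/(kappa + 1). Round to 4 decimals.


Step 1: Compute the condition number.
kappa = L/mu = 39/3 = 13.0
Step 2: Compute the convergence rate.
r = 1 - 2/(kappa + 1) = 1 - 2*mu/(L + mu) = (L - mu)/(L + mu) = 36/42 = 0.8571


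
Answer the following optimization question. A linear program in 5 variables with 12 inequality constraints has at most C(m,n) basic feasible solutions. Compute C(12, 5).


Each vertex corresponds to some choice of n active constraints out of m, so the number of vertices is at most C(m, n) = m! / (n!(m-n)!).
m = 12, n = 5
Numerator: 12 * 11 * 10 * 9 * 8
Denominator: 5! = 120
C(12, 5) = 792


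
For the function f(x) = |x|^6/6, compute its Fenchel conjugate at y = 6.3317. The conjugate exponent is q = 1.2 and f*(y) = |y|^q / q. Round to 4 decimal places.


The conjugate exponent q satisfies 1/p + 1/q = 1.
p = 6, so q = 6/(6 - 1) = 1.2
|y|^q = 6.3317^1.2 = 9.1585
f*(6.3317) = 9.1585 / 1.2 = 7.6321


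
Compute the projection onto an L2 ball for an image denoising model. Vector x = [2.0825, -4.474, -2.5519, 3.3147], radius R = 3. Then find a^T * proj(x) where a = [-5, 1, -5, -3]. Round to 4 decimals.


Step 1: Compute ||x|| (intermediates to 6 decimals).
||x|| = sqrt(2.0825^2 + (-4.474)^2 + (-2.5519)^2 + 3.3147^2) = 6.469383
Step 2: Project.
Since ||x|| > R, scale = R/||x|| = 3/6.469383 = 0.463723, proj(x) = scale * x
proj(x) = [0.965703, -2.074697, -1.183375, 1.537103]
Step 3: Dot product.
a^T * proj(x) = -5*0.965703 + 1*(-2.074697) - 5*(-1.183375) - 3*1.537103 = -5.5976


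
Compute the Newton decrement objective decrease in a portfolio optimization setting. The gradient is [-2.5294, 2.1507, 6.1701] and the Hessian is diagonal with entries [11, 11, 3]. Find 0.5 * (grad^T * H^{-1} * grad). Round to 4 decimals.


Step 1: H is diagonal, so H^(-1) * g = [-0.2299, 0.1955, 2.0567].
Step 2: g^T H^(-1) g = sum_i g_i^2 / H_ii
  = (-2.5294)^2/11 + (2.1507)^2/11 + (6.1701)^2/3
  = 0.5816 + 0.4205 + 12.69 = 13.6922
Step 3: Objective decrease = 0.5 * g^T H^(-1) g = 6.8461


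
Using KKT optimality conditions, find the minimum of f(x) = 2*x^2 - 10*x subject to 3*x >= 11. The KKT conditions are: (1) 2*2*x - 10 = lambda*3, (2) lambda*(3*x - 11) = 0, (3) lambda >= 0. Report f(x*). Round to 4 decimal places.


Step 1: Try lambda = 0 (constraint inactive).
x_unc = 10/(2*2) = 2.5
Check: 3*2.5 = 7.5 < 11 -- violated!
Step 2: Constraint must be active: 3*x = 11
x* = 11/3 = 3.6667 (rounded; the exact value 11/3 is used below)
lambda = (2*2*(11/3) - 10)/3 = 1.5556
Step 3: Compute optimal value.
f(x*) = 2*(11/3)^2 - 10*(11/3) = -9.7778


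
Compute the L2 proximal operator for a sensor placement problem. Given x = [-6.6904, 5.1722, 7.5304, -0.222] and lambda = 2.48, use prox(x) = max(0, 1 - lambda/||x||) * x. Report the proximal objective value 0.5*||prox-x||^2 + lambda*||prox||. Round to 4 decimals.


Step 1: Compute ||x||.
||x|| = 11.3256
Step 2: Compute scaling factor.
scale = max(0, 1 - 2.48/11.3256) = 0.781
Step 3: prox(x) = [-5.2254, 4.0396, 5.8814, -0.1734]
||prox(x)|| = 8.8456
Step 4: Proximal objective.
0.5*||prox-x||^2 = 3.0752
lambda*||prox|| = 21.9371
Total = 25.0123


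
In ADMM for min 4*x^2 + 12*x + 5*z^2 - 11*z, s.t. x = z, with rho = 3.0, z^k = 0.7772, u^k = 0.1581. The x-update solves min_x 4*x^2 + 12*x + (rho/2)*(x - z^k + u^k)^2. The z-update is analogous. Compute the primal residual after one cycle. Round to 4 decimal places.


ADMM iteration with rho = 3.0, z^k = 0.7772, u^k = 0.1581
Step 1: x-update.
Minimize 4*x^2 + 12*x + (3.0/2)*(x - 0.7772 + 0.1581)^2
FOC: (2*4 + 3.0)*x = -12 + 3.0*(0.7772 - 0.1581)
x^{k+1} = -0.9221
Step 2: z-update.
Minimize 5*z^2 - 11*z + (3.0/2)*(-0.9221 - z + 0.1581)^2
FOC: (2*5 + 3.0)*z = 11 + 3.0*(-0.9221 + 0.1581)
z^{k+1} = 0.6699
Step 3: u-update.
u^{k+1} = 0.1581 - 0.9221 - 0.6699 = -1.4338
Step 4: Primal residual = |-0.9221 - 0.6699| = 1.5919


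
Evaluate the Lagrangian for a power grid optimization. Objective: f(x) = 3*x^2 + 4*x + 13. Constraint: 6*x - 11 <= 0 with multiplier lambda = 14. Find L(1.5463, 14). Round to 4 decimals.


Step 1: Evaluate f(x).
f(1.5463) = 3*1.5463^2 + 4*1.5463 + 13 = 26.3583
Step 2: Evaluate g(x).
g(1.5463) = 6*1.5463 - 11 = -1.7222
Step 3: Compute Lagrangian.
L = 26.3583 + 14*-1.7222 = 2.2475


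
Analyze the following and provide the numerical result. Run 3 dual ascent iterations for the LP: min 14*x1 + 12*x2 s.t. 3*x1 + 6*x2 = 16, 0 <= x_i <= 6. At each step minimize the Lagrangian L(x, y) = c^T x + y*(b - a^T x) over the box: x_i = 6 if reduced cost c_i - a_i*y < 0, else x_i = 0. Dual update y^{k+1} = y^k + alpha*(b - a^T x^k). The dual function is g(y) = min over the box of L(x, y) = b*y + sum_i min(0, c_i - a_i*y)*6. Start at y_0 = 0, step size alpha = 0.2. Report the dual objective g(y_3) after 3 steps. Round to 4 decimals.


Dual ascent for LP: min 14*x1 + 12*x2, 3*x1 + 6*x2 = 16, 0 <= x_i <= 6
Step 1: y^k = 0.0, reduced costs: (14.0, 12.0)
  x^k = (0.0, 0.0), subgradient = b - a^T x = 16.0
  y^{k+1} = 0.0 + 0.2*16.0 = 3.2
Step 2: y^k = 3.2, reduced costs: (4.4, -7.2)
  x^k = (0.0, 6.0), subgradient = b - a^T x = -20.0
  y^{k+1} = 3.2 + 0.2*-20.0 = -0.8
Step 3: y^k = -0.8, reduced costs: (16.4, 16.8)
  x^k = (0.0, 0.0), subgradient = b - a^T x = 16.0
  y^{k+1} = -0.8 + 0.2*16.0 = 2.4
Dual objective at y_3 = 2.4: reduced costs (6.8, -2.4), box minimizer x = (0.0, 6.0)
g(y_3) = b*y + (c1 - a1*y)*x1 + (c2 - a2*y)*x2 = 16*2.4 + 6.8*0.0 + (-2.4)*6.0 = 38.4 + 0.0 - 14.4 = 24.0


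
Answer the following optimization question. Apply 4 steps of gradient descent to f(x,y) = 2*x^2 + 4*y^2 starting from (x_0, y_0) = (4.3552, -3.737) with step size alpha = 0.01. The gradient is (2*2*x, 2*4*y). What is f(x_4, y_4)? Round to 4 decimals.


Gradient descent on f(x,y) = 2*x^2 + 4*y^2.
Starting point: (4.3552, -3.737), alpha = 0.01
Step 1: grad_x = 2*2*4.3552 = 17.4208, grad_y = 2*4*-3.737 = -29.896
  x_1 = 4.3552 - 0.01*17.4208 = 4.181
  y_1 = -3.737 - 0.01*-29.896 = -3.438
Step 2: grad_x = 2*2*4.181 = 16.724, grad_y = 2*4*-3.438 = -27.5043
  x_2 = 4.181 - 0.01*16.724 = 4.0138
  y_2 = -3.438 - 0.01*-27.5043 = -3.163
Step 3: grad_x = 2*2*4.0138 = 16.055, grad_y = 2*4*-3.163 = -25.304
  x_3 = 4.0138 - 0.01*16.055 = 3.8532
  y_3 = -3.163 - 0.01*-25.304 = -2.91
Step 4: grad_x = 2*2*3.8532 = 15.4128, grad_y = 2*4*-2.91 = -23.2797
  x_4 = 3.8532 - 0.01*15.4128 = 3.6991
  y_4 = -2.91 - 0.01*-23.2797 = -2.6772
f(3.6991, -2.6772) = 2*3.6991^2 + 4*(-2.6772)^2 = 56.0351


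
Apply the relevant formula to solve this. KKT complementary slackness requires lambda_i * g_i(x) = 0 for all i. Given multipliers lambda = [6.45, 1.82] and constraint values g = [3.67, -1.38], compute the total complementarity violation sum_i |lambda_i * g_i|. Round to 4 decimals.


KKT complementary slackness check:
lambda_1 * g_1 = 6.45 * 3.67 = 23.6715
lambda_2 * g_2 = 1.82 * -1.38 = -2.5116
Total violation = 23.6715 + 2.5116 = 26.1831
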